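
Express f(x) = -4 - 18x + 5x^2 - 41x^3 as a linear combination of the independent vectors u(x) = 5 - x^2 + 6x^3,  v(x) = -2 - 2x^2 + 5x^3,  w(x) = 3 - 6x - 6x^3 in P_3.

f = -3u - v + 3w

Work in coordinates with respect to the standard basis {1, x, …, x^3}.
Since u, v, w are independent, the coefficients expressing f are uniquely determined by a linear system.
The system has the unique solution (α₁, α₂, α₃) = (-3, -1, 3).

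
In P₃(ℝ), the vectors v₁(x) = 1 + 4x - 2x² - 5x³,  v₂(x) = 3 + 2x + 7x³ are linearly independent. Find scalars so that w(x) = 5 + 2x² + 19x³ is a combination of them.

w = -v₁ + 2v₂

Work in coordinates with respect to the standard basis {1, x, …, x³}.
Write w = a₁v₁ + a₂v₂ and equate components.
The system has the unique solution (a₁, a₂) = (-1, 2).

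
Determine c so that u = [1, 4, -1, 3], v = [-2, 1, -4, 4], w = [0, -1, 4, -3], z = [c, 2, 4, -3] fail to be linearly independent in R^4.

c = 22/5

Place the vectors as rows of a 4×4 matrix; dependence ⇔ determinant zero.
Expanding, det = 15*c - 66.
Solving 15*c - 66 = 0 yields c = 22/5.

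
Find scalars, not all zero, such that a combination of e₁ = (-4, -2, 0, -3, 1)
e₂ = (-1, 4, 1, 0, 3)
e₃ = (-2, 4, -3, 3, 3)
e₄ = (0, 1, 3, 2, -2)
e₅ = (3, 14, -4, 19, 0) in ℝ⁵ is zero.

Write the vectors as columns of a matrix and find a nonzero vector in its null space.
A generator of the null space is (2, 1, -3, -2, 1).

2e₁ + e₂ - 3e₃ - 2e₄ + e₅ = 0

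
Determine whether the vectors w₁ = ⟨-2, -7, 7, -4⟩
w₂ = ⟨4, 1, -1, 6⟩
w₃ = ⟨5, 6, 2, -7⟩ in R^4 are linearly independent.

linearly independent

Place the vectors as rows of a 3×4 matrix and reduce to echelon form.
The reduction yields 3 nonzero rows, so the rank is 3.
Since rank = 3 (the number of vectors), the set is linearly independent.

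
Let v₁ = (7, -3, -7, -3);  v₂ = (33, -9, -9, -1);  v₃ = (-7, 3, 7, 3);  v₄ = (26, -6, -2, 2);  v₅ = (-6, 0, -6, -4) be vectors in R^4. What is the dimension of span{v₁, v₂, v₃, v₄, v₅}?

2

Put the 4×5 matrix [v₁|v₂|v₃|v₄|v₅] into echelon form.
The echelon form has 2 nonzero rows, so the rank is 2.
(With 5 elements in a 4-dimensional space the rank is at most 4.)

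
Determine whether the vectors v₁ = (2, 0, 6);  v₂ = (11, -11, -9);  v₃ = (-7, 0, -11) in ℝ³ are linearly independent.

Form the 3×3 matrix with these as columns; its determinant is -220.
A nonzero determinant means the columns are linearly independent.

linearly independent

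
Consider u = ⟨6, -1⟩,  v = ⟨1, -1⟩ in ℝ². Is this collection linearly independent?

linearly independent

Place the vectors as rows of a 2×2 matrix and reduce to echelon form.
The reduction yields 2 nonzero rows, so the rank is 2.
Since rank = 2 (the number of vectors), the set is linearly independent.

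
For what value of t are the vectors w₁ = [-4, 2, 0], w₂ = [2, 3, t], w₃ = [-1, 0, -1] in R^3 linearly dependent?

t = 8

The set is linearly dependent precisely when det[w₁; w₂; w₃] = 0.
Cofactor expansion gives det = 16 - 2*t.
Solving 16 - 2*t = 0 yields t = 8.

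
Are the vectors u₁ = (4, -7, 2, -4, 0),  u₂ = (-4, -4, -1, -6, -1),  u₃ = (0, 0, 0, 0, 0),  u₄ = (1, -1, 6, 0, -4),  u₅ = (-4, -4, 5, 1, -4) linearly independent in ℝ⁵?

linearly dependent

One of the vectors is the zero vector, so the set is linearly dependent.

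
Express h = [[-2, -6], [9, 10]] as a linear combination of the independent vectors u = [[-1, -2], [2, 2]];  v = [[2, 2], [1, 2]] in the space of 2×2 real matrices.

h = 4u + v

Work in coordinates with respect to the standard basis {E₁₁, E₁₂, E₂₁, E₂₂}.
Write h = α₁u + α₂v and equate components.
Back-substitution yields (α₁, α₂) = (4, 1).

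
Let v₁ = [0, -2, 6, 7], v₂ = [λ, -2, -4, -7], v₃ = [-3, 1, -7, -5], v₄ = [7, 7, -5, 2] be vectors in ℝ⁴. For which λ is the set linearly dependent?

λ = -5

The vectors are dependent exactly when the determinant of the matrix with rows v₁, v₂, v₃, v₄ vanishes.
The determinant works out to -164*λ - 820.
This vanishes exactly when λ = -5.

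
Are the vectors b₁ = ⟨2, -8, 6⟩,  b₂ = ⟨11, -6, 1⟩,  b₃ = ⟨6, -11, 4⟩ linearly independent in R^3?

linearly independent

The matrix [b₁|b₂|b₃] has determinant -232.
A nonzero determinant means the columns are linearly independent.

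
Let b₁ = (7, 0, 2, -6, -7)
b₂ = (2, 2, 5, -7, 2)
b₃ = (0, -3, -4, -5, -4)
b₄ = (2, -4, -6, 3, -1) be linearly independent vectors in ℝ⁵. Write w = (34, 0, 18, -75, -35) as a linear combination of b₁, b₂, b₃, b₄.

w = 4b₁ + 4b₂ + 4b₃ - b₄

Write w = a₁b₁ + … + a₄b₄ and equate components.
Back-substitution yields (a₁, …, a₄) = (4, 4, 4, -1).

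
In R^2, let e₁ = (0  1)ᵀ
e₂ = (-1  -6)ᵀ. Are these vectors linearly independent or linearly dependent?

linearly independent

The matrix [e₁|e₂] has determinant 1.
A nonzero determinant means the columns are linearly independent.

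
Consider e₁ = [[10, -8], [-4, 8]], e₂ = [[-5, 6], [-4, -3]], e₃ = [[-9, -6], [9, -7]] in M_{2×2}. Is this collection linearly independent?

linearly independent

Take coordinates with respect to the standard basis {E₁₁, E₁₂, E₂₁, E₂₂}.
Place the vectors as rows of a 3×4 matrix and reduce to echelon form.
The reduction yields 3 nonzero rows, so the rank is 3.
Since rank = 3 (the number of vectors), the set is linearly independent.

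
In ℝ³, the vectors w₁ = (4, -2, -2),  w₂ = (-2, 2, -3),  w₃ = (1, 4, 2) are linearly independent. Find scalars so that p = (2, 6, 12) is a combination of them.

p = -w₁ - 2w₂ + 2w₃

Write p = α₁w₁ + … + α₃w₃ and equate components.
Back-substitution yields (α₁, α₂, α₃) = (-1, -2, 2).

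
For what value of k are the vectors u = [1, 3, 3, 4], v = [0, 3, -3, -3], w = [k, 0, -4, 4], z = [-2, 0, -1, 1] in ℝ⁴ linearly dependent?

Place the vectors as rows of a 4×4 matrix; dependence ⇔ determinant zero.
Expanding, det = -39*k - 312.
Solving -39*k - 312 = 0 yields k = -8.

k = -8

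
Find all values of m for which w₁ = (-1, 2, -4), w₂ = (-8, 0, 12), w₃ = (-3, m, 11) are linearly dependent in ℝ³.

The set is linearly dependent precisely when det[w₁; w₂; w₃] = 0.
Cofactor expansion gives det = 44*m + 104.
Solving 44*m + 104 = 0 yields m = -26/11.

m = -26/11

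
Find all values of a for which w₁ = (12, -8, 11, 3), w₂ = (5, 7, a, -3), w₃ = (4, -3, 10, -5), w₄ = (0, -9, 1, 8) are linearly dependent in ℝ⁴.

a = -3/2

The vectors are dependent exactly when the determinant of the matrix with rows w₁, w₂, w₃, w₄ vanishes.
The determinant works out to 680*a + 1020.
This vanishes exactly when a = -3/2.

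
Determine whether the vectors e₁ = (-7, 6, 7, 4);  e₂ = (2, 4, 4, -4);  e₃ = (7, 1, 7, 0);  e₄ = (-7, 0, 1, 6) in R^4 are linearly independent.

linearly independent

The matrix [e₁|e₂|e₃|e₄] has determinant 356.
A nonzero determinant means the columns are linearly independent.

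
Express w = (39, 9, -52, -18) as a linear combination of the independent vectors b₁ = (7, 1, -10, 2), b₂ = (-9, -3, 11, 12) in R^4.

Since b₁, b₂ are independent, the coefficients expressing w are uniquely determined by a linear system.
Back-substitution yields (α₁, α₂) = (3, -2).

w = 3b₁ - 2b₂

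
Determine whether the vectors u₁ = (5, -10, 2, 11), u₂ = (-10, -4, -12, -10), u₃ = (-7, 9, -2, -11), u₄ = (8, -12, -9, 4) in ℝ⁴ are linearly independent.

Place the vectors as rows of a 4×4 matrix and reduce to echelon form.
The reduction yields 4 nonzero rows, so the rank is 4.
Since rank = 4 (the number of vectors), the set is linearly independent.

linearly independent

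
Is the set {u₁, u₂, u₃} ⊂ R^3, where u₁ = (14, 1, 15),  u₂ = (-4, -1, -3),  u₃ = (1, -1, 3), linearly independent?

linearly dependent

Row-reduce the matrix whose columns are u₁, u₂, u₃.
The reduction yields 2 nonzero rows, so the rank is 2.
Since rank 2 < 3, the set is linearly dependent.
Indeed u₁ + 3u₂ - 2u₃ = 0.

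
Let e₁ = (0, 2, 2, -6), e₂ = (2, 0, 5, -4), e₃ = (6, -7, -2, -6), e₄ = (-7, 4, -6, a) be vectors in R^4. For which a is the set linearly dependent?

a = 53/4

The set is linearly dependent precisely when det[e₁; e₂; e₃; e₄] = 0.
Cofactor expansion gives det = 40*a - 530.
Setting this to zero gives a = 53/4.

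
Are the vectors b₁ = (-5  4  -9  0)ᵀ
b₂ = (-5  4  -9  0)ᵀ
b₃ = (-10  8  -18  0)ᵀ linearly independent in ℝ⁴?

Two of the vectors are equal, giving an immediate dependence.

linearly dependent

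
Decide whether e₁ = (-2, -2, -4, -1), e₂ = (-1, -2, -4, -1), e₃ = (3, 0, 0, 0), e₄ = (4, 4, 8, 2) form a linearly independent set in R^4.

linearly dependent

The matrix [e₁|e₂|e₃|e₄] has determinant 0.
A zero determinant means the columns are linearly dependent.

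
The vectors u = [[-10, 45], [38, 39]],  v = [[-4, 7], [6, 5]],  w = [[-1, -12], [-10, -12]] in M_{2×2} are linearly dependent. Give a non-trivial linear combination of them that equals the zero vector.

Pass to coordinate vectors relative to the basis {E₁₁, E₁₂, E₂₁, E₂₂}.
Row-reduce the matrix with u, v, w as columns; the null space gives the coefficients.
The free variable yields coefficients (1, -3, 2) (any nonzero multiple also works).

u - 3v + 2w = 0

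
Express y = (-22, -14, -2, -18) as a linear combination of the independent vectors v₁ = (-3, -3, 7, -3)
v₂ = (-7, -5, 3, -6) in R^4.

y = -2v₁ + 4v₂

Set up the augmented matrix [v₁ | v₂ | y] and row-reduce.
Back-substitution yields (a₁, a₂) = (-2, 4).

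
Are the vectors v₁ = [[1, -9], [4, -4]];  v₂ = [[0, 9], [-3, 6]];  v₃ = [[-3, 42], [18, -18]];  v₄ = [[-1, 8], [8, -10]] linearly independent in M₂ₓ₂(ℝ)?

linearly dependent

Take coordinates with respect to the standard basis {E₁₁, E₁₂, E₂₁, E₂₂}.
Form the 4×4 matrix with these as columns; its determinant is 0.
A zero determinant means the columns are linearly dependent.
Indeed 2v₂ - v₃ + 3v₄ = 0.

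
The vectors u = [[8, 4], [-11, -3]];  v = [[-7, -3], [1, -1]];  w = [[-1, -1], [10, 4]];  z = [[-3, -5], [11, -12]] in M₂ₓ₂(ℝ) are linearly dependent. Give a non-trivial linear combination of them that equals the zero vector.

Take coordinates with respect to {E₁₁, E₁₂, E₂₁, E₂₂}.
Write the vectors as columns of a matrix and find a nonzero vector in its null space.
A generator of the null space is (1, 1, 1, 0).

u + v + w = 0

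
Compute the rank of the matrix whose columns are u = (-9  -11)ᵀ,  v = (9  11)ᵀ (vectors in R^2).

Put the 2×2 matrix [u|v] into echelon form.
The echelon form has 1 nonzero row, so the rank is 1.

1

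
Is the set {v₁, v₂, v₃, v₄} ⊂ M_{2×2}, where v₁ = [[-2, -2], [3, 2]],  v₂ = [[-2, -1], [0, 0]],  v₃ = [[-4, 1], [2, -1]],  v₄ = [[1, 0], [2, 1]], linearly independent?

linearly independent

Take coordinates with respect to the standard basis {E₁₁, E₁₂, E₂₁, E₂₂}.
The matrix [v₁|v₂|v₃|v₄] has determinant 5.
A nonzero determinant means the columns are linearly independent.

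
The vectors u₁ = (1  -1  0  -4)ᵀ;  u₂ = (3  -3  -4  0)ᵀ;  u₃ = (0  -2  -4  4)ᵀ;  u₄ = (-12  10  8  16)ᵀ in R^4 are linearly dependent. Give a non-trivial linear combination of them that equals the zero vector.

Set up α₁u₁ + … + α₄u₄ = 0 and solve the homogeneous system.
One solution (up to scaling) is (3, 3, -1, 1).

3u₁ + 3u₂ - u₃ + u₄ = 0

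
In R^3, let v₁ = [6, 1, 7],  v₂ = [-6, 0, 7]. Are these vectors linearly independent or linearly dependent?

linearly independent

Place the vectors as rows of a 2×3 matrix and reduce to echelon form.
The reduction yields 2 nonzero rows, so the rank is 2.
Since rank = 2 (the number of vectors), the set is linearly independent.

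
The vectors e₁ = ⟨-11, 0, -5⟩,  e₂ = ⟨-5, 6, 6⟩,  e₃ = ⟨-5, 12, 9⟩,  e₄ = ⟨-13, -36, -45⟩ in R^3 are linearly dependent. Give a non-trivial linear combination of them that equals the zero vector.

3e₁ - 2e₂ - 2e₃ - e₄ = 0

Row-reduce the matrix with e₁, e₂, e₃, e₄ as columns; the null space gives the coefficients.
A generator of the null space is (3, -2, -2, -1).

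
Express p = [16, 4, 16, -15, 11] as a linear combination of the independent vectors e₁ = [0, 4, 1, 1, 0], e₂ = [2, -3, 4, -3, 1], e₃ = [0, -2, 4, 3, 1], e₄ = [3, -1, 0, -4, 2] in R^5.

p = 4e₁ + 2e₂ + e₃ + 4e₄

Since e₁, e₂, e₃, e₄ are independent, the coefficients expressing p are uniquely determined by a linear system.
The system has the unique solution (α₁, …, α₄) = (4, 2, 1, 4).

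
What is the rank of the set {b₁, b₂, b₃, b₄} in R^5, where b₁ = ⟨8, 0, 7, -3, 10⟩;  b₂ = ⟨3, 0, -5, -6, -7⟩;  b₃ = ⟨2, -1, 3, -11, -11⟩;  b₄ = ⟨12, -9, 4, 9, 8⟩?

Row-reduce the 4×5 matrix with these as rows.
Exactly 4 pivots survive; hence the rank is 4.

4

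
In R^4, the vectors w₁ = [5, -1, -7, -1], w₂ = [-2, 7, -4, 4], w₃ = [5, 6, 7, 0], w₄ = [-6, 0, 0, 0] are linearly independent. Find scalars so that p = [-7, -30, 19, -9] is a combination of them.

Solve the system with w₁, w₂, w₃, w₄ as columns and p as the right-hand side.
The system has the unique solution (α₁, …, α₄) = (-3, -3, -2, -2).

p = -3w₁ - 3w₂ - 2w₃ - 2w₄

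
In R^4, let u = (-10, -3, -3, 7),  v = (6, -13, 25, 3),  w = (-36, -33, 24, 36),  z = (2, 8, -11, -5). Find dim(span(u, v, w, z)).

Form the matrix with u, v, w, z as columns and reduce.
The echelon form has 2 nonzero rows, so the rank is 2.

dim = 2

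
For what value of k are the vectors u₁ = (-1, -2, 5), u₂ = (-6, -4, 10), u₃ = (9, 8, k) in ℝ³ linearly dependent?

k = -20

The vectors are dependent exactly when the determinant of the matrix with rows u₁, u₂, u₃ vanishes.
The determinant works out to -8*k - 160.
This vanishes exactly when k = -20.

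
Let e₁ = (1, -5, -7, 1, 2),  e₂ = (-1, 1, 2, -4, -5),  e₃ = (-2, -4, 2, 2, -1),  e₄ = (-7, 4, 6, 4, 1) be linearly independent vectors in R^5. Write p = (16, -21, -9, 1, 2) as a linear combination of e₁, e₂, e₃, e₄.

p = -e₁ - 2e₂ + 3e₃ - 3e₄

Solve the system with e₁, e₂, e₃, e₄ as columns and p as the right-hand side.
The system has the unique solution (c₁, …, c₄) = (-1, -2, 3, -3).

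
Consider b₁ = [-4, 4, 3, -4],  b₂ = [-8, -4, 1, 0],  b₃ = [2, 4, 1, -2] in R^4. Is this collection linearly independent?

Row-reduce the matrix whose columns are b₁, b₂, b₃.
The reduction yields 2 nonzero rows, so the rank is 2.
Since rank 2 < 3, the set is linearly dependent.
Indeed b₁ - b₂ - 2b₃ = 0.

linearly dependent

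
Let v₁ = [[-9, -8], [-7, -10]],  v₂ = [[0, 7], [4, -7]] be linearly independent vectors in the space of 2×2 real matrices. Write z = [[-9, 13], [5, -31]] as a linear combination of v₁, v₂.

Identify each element with its coordinate vector in ℝ⁴ via {E₁₁, E₁₂, E₂₁, E₂₂}.
Solve the system with v₁, v₂ as columns and z as the right-hand side.
Row-reducing the augmented matrix gives the unique coefficients (a₁, a₂) = (1, 3).

z = v₁ + 3v₂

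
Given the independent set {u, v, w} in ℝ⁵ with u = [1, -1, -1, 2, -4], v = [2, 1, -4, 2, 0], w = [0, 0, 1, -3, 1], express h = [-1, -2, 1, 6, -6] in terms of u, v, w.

h = u - v - 2w

Since u, v, w are independent, the coefficients expressing h are uniquely determined by a linear system.
Back-substitution yields (α₁, α₂, α₃) = (1, -1, -2).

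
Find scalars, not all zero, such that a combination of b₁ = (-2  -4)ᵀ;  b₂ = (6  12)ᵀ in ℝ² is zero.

3b₁ + b₂ = 0

Write the vectors as columns of a matrix and find a nonzero vector in its null space.
One solution (up to scaling) is (3, 1).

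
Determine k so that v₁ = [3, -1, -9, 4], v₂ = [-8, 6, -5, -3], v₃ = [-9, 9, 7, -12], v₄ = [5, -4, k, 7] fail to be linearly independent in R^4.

k = -8

Place the vectors as rows of a 4×4 matrix; dependence ⇔ determinant zero.
The determinant works out to 138*k + 1104.
This vanishes exactly when k = -8.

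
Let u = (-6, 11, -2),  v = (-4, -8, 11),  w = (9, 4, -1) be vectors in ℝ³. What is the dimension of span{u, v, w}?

Form the matrix with u, v, w as columns and reduce.
There are 3 pivot columns, so rank = 3.

dim = 3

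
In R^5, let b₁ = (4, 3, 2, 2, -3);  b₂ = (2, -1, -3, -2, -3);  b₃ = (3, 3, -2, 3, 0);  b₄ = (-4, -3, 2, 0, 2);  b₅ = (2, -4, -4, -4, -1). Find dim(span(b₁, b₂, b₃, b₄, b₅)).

5

Row-reduce the 5×5 matrix with these as rows.
Reduction leaves 5 leading entries, giving rank 5.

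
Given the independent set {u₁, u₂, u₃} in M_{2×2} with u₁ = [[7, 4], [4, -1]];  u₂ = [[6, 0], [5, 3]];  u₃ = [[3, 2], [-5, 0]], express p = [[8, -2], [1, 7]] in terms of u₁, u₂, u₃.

Work in coordinates with respect to the standard basis {E₁₁, E₁₂, E₂₁, E₂₂}.
Write p = c₁u₁ + … + c₃u₃ and equate components.
Back-substitution yields (c₁, c₂, c₃) = (-1, 2, 1).

p = -u₁ + 2u₂ + u₃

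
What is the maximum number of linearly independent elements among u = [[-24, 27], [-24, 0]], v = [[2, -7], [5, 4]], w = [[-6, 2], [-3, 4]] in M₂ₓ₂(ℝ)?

Pass to coordinate vectors with respect to the basis {E₁₁, E₁₂, E₂₁, E₂₂}.
Apply Gaussian elimination to the matrix whose rows are u, v, w.
There are 2 pivot columns, so rank = 2.

2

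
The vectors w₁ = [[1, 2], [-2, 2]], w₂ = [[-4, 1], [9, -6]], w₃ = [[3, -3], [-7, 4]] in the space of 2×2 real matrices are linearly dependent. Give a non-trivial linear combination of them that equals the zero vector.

Write each element as a vector in ℝ⁴ using {E₁₁, E₁₂, E₂₁, E₂₂}.
Row-reduce the matrix with w₁, w₂, w₃ as columns; the null space gives the coefficients.
A generator of the null space is (1, 1, 1).

w₁ + w₂ + w₃ = 0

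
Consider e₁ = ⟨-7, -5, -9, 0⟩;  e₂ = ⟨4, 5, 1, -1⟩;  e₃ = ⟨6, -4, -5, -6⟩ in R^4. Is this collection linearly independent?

linearly independent

Row-reduce the matrix whose columns are e₁, e₂, e₃.
The reduction yields 3 nonzero rows, so the rank is 3.
Since rank = 3 (the number of vectors), the set is linearly independent.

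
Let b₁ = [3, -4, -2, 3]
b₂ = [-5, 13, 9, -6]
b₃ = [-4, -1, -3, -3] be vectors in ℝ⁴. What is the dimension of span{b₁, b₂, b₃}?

dim = 2

Put the 4×3 matrix [b₁|b₂|b₃] into echelon form.
There are 2 pivot columns, so rank = 2.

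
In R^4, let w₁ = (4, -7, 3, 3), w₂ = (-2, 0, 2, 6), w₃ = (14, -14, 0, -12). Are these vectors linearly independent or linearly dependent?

Place the vectors as rows of a 3×4 matrix and reduce to echelon form.
The reduction yields 2 nonzero rows, so the rank is 2.
Since rank 2 < 3, the set is linearly dependent.

linearly dependent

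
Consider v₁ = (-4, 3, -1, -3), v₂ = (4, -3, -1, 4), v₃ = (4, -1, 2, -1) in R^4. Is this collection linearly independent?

linearly independent

Row-reduce the matrix whose columns are v₁, v₂, v₃.
The reduction yields 3 nonzero rows, so the rank is 3.
Since rank = 3 (the number of vectors), the set is linearly independent.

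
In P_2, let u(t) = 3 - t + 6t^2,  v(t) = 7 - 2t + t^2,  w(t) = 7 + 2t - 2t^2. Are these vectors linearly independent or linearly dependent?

linearly independent

Take coordinates with respect to the standard basis {1, t, t^2}.
Place the vectors as rows of a 3×3 matrix and reduce to echelon form.
The reduction yields 3 nonzero rows, so the rank is 3.
Since rank = 3 (the number of vectors), the set is linearly independent.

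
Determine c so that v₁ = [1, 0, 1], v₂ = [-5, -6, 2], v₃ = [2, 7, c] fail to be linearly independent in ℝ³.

c = -37/6

Place the vectors as rows of a 3×3 matrix; dependence ⇔ determinant zero.
Cofactor expansion gives det = -6*c - 37.
Solving -6*c - 37 = 0 yields c = -37/6.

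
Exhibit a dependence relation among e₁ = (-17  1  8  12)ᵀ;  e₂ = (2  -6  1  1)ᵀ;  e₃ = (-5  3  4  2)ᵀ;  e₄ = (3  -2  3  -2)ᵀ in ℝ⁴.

e₁ - 2e₂ - 3e₃ + 2e₄ = 0

Solve the homogeneous system with e₁, e₂, e₃, e₄ as columns by row-reducing the coefficient matrix.
One solution (up to scaling) is (1, -2, -3, 2).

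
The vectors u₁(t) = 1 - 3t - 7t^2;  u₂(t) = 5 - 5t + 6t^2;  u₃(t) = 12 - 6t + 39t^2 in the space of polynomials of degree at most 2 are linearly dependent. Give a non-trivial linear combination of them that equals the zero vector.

Write each element as a vector in ℝ³ using {1, t, t^2}.
Solve the homogeneous system with u₁, u₂, u₃ as columns by row-reducing the coefficient matrix.
One solution (up to scaling) is (3, -3, 1).

3u₁ - 3u₂ + u₃ = 0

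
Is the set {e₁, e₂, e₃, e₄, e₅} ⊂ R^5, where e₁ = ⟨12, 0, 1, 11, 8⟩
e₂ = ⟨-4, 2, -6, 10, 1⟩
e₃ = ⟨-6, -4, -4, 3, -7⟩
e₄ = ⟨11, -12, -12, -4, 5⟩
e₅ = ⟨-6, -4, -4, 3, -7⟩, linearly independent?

Two of the vectors are equal, giving an immediate dependence.

linearly dependent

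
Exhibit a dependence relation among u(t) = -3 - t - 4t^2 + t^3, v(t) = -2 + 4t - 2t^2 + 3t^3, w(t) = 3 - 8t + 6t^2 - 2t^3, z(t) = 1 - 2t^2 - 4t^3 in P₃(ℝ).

2v + w + z = 0

Take coordinates with respect to {1, t, …, t^3}.
Set up α₁u + … + α₄z = 0 and solve the homogeneous system.
One solution (up to scaling) is (0, 2, 1, 1).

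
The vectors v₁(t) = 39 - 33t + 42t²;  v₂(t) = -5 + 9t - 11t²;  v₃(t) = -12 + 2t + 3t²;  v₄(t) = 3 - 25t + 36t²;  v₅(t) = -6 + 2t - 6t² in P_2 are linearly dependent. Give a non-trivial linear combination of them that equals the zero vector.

3v₂ - v₃ + v₄ = 0

Take coordinates with respect to {1, t, t²}.
Write the vectors as columns of a matrix and find a nonzero vector in its null space.
A generator of the null space is (0, 3, -1, 1, 0).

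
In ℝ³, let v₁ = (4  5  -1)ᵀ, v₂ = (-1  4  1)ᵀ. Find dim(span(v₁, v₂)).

Put the 3×2 matrix [v₁|v₂] into echelon form.
Exactly 2 pivots survive; hence the rank is 2.

2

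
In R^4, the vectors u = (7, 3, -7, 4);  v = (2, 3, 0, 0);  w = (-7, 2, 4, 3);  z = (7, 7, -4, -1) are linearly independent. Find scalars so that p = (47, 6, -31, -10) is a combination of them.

Since u, v, w, z are independent, the coefficients expressing p are uniquely determined by a linear system.
The system has the unique solution (a₁, …, a₄) = (1, -1, -4, 2).

p = u - v - 4w + 2z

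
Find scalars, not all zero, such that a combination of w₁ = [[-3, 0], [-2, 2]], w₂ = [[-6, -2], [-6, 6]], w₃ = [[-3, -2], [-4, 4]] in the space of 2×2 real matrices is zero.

w₁ - w₂ + w₃ = 0

Take coordinates with respect to {E₁₁, E₁₂, E₂₁, E₂₂}.
Solve the homogeneous system with w₁, w₂, w₃ as columns by row-reducing the coefficient matrix.
A generator of the null space is (1, -1, 1).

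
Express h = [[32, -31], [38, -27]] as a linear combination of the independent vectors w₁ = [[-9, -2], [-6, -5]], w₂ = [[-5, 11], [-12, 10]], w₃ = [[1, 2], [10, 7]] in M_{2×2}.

Work in coordinates with respect to the standard basis {E₁₁, E₁₂, E₂₁, E₂₂}.
Since w₁, w₂, w₃ are independent, the coefficients expressing h are uniquely determined by a linear system.
Row-reducing the augmented matrix gives the unique coefficients (α₁, α₂, α₃) = (-2, -3, -1).

h = -2w₁ - 3w₂ - w₃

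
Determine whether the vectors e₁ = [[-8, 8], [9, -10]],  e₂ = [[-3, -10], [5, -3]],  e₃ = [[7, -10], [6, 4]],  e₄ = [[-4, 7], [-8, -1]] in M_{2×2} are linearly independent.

Write each element as a coordinate vector in ℝ⁴ using {E₁₁, E₁₂, E₂₁, E₂₂}.
Place the vectors as rows of a 4×4 matrix and reduce to echelon form.
The reduction yields 4 nonzero rows, so the rank is 4.
Since rank = 4 (the number of vectors), the set is linearly independent.

linearly independent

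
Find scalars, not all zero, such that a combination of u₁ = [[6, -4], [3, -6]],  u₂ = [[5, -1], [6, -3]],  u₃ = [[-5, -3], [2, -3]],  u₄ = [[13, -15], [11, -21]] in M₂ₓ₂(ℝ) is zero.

3u₁ + u₃ - u₄ = 0

Write each element as a vector in ℝ⁴ using {E₁₁, E₁₂, E₂₁, E₂₂}.
Write the vectors as columns of a matrix and find a nonzero vector in its null space.
One solution (up to scaling) is (3, 0, 1, -1).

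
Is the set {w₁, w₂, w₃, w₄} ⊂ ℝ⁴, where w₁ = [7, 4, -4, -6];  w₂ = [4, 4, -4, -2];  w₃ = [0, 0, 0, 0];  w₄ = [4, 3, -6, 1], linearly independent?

linearly dependent

One of the vectors is the zero vector, so the set is linearly dependent.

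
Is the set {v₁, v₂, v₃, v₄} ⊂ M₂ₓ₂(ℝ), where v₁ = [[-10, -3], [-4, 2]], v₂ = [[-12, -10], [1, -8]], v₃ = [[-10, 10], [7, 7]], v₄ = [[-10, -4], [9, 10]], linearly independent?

linearly independent

Take coordinates with respect to the standard basis {E₁₁, E₁₂, E₂₁, E₂₂}.
The matrix [v₁|v₂|v₃|v₄] has determinant 26514.
A nonzero determinant means the columns are linearly independent.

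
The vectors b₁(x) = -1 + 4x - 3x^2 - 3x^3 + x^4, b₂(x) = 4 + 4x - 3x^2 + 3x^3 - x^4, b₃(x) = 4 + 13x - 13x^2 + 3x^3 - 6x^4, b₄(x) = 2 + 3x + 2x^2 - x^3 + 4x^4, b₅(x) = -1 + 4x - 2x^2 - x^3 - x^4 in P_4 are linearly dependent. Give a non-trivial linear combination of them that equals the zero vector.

b₁ + 2b₂ - b₃ - b₄ + b₅ = 0

Take coordinates with respect to {1, x, …, x^4}.
Row-reduce the matrix with b₁, b₂, b₃, b₄, b₅ as columns; the null space gives the coefficients.
The free variable yields coefficients (1, 2, -1, -1, 1) (any nonzero multiple also works).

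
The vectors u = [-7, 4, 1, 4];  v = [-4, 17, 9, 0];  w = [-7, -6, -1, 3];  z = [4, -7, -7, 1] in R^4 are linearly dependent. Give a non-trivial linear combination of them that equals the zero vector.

u - v - w - z = 0

Row-reduce the matrix with u, v, w, z as columns; the null space gives the coefficients.
The free variable yields coefficients (1, -1, -1, -1) (any nonzero multiple also works).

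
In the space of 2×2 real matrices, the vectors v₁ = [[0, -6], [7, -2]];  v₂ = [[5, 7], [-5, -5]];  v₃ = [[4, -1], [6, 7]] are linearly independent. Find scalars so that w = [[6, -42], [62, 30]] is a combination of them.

w = 4v₁ - 2v₂ + 4v₃

Take coordinate vectors relative to {E₁₁, E₁₂, E₂₁, E₂₂}.
Solve the system with v₁, v₂, v₃ as columns and w as the right-hand side.
The system has the unique solution (a₁, a₂, a₃) = (4, -2, 4).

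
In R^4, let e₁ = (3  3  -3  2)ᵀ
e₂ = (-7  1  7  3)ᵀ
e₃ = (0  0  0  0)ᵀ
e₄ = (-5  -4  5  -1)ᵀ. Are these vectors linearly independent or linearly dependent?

One of the vectors is the zero vector, so the set is linearly dependent.

linearly dependent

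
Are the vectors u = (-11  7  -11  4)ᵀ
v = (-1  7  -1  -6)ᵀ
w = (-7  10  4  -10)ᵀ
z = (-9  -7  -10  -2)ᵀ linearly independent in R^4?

linearly independent

Form the 4×4 matrix with these as columns; its determinant is 14350.
A nonzero determinant means the columns are linearly independent.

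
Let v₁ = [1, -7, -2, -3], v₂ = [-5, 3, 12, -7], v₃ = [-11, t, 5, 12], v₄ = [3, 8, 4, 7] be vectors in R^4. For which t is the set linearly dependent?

Dependence holds iff the 4×4 matrix [v₁ v₂ v₃ v₄] is singular.
Cofactor expansion gives det = 9324 - 252*t.
Setting this to zero gives t = 37.

t = 37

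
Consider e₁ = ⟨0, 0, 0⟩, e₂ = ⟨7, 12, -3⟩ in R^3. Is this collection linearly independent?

One of the vectors is the zero vector, so the set is linearly dependent.

linearly dependent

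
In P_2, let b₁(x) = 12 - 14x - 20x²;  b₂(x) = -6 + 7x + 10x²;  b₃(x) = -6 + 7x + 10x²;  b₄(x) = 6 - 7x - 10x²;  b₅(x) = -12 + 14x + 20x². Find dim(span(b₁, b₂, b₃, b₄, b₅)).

dim = 1

Represent each element by its coordinate vector in ℝ³.
Row-reduce the 5×3 matrix with these as rows.
The echelon form has 1 nonzero row, so the rank is 1.
(With 5 elements in a 3-dimensional space the rank is at most 3.)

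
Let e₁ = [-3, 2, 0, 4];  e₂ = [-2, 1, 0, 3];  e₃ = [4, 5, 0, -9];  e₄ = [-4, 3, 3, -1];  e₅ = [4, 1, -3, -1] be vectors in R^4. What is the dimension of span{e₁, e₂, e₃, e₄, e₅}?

4

Put the 4×5 matrix [e₁|e₂|e₃|e₄|e₅] into echelon form.
There are 4 pivot columns, so rank = 4.
(With 5 elements in a 4-dimensional space the rank is at most 4.)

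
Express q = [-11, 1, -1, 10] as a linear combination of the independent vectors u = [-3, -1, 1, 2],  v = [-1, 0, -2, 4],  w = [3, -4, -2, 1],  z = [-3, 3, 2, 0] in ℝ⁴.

Write q = α₁u + … + α₄z and equate components.
The system has the unique solution (α₁, …, α₄) = (3, 2, -4, -4).

q = 3u + 2v - 4w - 4z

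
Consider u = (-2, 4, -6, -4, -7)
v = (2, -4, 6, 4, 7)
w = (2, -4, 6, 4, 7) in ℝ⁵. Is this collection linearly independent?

Two of the vectors are equal, giving an immediate dependence.

linearly dependent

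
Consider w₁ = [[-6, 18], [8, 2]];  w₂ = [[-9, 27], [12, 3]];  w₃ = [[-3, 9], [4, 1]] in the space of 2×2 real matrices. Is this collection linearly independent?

linearly dependent

Take coordinates with respect to the standard basis {E₁₁, E₁₂, E₂₁, E₂₂}.
Place the vectors as rows of a 3×4 matrix and reduce to echelon form.
The reduction yields 1 nonzero row, so the rank is 1.
Since rank 1 < 3, the set is linearly dependent.
Indeed 3w₁ - 2w₂ = 0.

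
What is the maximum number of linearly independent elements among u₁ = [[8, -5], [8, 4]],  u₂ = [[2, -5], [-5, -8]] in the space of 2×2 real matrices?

2

Pass to coordinate vectors with respect to the basis {E₁₁, E₁₂, E₂₁, E₂₂}.
Put the 4×2 matrix [u₁|u₂] into echelon form.
Reduction leaves 2 leading entries, giving rank 2.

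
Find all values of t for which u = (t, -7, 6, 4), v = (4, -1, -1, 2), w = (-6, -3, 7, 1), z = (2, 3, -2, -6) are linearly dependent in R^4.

t = 58/5

The set is linearly dependent precisely when det[u; v; w; z] = 0.
The determinant works out to 25*t - 290.
This vanishes exactly when t = 58/5.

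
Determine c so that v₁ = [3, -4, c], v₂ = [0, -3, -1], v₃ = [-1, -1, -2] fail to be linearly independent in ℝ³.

c = 11/3

Dependence holds iff the 3×3 matrix [v₁ v₂ v₃] is singular.
Cofactor expansion gives det = 11 - 3*c.
This vanishes exactly when c = 11/3.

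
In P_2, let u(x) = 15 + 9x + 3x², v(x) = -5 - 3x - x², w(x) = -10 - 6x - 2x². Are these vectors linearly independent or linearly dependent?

linearly dependent

Write each element as a coordinate vector in ℝ³ using {1, x, x²}.
Form the 3×3 matrix with these as columns; its determinant is 0.
A zero determinant means the columns are linearly dependent.
Indeed u + 3v = 0.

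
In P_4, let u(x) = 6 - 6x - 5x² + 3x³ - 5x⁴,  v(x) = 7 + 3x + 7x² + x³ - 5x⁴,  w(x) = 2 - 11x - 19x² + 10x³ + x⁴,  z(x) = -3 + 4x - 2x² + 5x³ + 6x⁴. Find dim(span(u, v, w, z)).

3

Represent each element by its coordinate vector in ℝ⁵.
Put the 5×4 matrix [u|v|w|z] into echelon form.
Reduction leaves 3 leading entries, giving rank 3.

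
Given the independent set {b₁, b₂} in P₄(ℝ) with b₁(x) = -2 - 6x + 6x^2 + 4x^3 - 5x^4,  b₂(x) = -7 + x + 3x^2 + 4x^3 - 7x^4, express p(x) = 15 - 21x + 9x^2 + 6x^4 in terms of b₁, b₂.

Take coordinate vectors relative to {1, x, …, x^4}.
Set up the augmented matrix [b₁ | b₂ | p] and row-reduce.
Row-reducing the augmented matrix gives the unique coefficients (α₁, α₂) = (3, -3).

p = 3b₁ - 3b₂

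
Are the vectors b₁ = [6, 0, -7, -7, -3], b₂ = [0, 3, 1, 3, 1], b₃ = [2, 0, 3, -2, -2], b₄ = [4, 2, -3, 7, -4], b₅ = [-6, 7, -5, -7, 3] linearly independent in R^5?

Row-reduce the matrix whose columns are b₁, b₂, b₃, b₄, b₅.
The reduction yields 5 nonzero rows, so the rank is 5.
Since rank = 5 (the number of vectors), the set is linearly independent.

linearly independent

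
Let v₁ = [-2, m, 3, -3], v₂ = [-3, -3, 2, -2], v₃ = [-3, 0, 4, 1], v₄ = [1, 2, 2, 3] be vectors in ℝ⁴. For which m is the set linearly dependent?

The set is linearly dependent precisely when det[v₁; v₂; v₃; v₄] = 0.
The determinant works out to -10*m - 70.
Setting this to zero gives m = -7.

m = -7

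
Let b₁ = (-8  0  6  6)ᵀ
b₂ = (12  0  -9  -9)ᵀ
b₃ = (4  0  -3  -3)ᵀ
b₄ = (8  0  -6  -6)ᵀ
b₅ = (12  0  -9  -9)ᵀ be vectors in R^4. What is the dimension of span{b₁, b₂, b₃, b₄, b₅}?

Form the matrix with b₁, b₂, b₃, b₄, b₅ as columns and reduce.
The echelon form has 1 nonzero row, so the rank is 1.
(With 5 elements in a 4-dimensional space the rank is at most 4.)

1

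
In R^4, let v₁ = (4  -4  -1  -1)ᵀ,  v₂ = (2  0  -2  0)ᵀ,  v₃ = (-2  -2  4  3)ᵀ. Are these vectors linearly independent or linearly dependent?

Row-reduce the matrix whose columns are v₁, v₂, v₃.
The reduction yields 3 nonzero rows, so the rank is 3.
Since rank = 3 (the number of vectors), the set is linearly independent.

linearly independent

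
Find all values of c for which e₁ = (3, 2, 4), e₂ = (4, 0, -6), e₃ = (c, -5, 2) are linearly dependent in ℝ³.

c = -31/2

Dependence holds iff the 3×3 matrix [e₁ e₂ e₃] is singular.
The determinant works out to -12*c - 186.
Setting this to zero gives c = -31/2.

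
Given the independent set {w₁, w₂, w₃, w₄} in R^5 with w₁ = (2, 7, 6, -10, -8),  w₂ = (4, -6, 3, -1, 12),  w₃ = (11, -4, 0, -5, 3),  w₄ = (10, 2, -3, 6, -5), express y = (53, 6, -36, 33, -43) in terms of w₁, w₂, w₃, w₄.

y = -2w₁ - 4w₂ + 3w₃ + 4w₄

Solve the system with w₁, w₂, w₃, w₄ as columns and y as the right-hand side.
The system has the unique solution (α₁, …, α₄) = (-2, -4, 3, 4).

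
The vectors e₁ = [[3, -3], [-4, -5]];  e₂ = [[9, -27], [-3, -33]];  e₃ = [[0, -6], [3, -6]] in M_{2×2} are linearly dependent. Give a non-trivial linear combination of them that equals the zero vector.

3e₁ - e₂ + 3e₃ = 0

Pass to coordinate vectors relative to the basis {E₁₁, E₁₂, E₂₁, E₂₂}.
Write the vectors as columns of a matrix and find a nonzero vector in its null space.
The free variable yields coefficients (3, -1, 3) (any nonzero multiple also works).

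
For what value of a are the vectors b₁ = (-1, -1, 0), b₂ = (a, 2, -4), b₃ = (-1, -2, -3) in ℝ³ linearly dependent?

The set is linearly dependent precisely when det[b₁; b₂; b₃] = 0.
Cofactor expansion gives det = 10 - 3*a.
Solving 10 - 3*a = 0 yields a = 10/3.

a = 10/3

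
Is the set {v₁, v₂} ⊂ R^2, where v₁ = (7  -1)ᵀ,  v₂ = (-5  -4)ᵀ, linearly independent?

linearly independent

Row-reduce the matrix whose columns are v₁, v₂.
The reduction yields 2 nonzero rows, so the rank is 2.
Since rank = 2 (the number of vectors), the set is linearly independent.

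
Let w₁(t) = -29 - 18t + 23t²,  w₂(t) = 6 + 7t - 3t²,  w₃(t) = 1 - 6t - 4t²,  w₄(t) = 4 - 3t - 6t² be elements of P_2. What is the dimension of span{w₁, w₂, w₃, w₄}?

3

Use coordinates relative to {1, t, t²}.
Row-reduce the 4×3 matrix with these as rows.
There are 3 pivot columns, so rank = 3.
(With 4 elements in a 3-dimensional space the rank is at most 3.)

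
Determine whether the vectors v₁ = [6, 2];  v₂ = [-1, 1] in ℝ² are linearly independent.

Form the 2×2 matrix with these as columns; its determinant is 8.
A nonzero determinant means the columns are linearly independent.

linearly independent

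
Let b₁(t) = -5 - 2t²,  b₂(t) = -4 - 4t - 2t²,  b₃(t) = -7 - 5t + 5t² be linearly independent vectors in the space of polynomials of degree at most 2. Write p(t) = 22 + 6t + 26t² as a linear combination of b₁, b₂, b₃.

p = -4b₁ - 4b₂ + 2b₃

Identify each element with its coordinate vector in ℝ³ via {1, t, t²}.
Solve the system with b₁, b₂, b₃ as columns and p as the right-hand side.
Row-reducing the augmented matrix gives the unique coefficients (c₁, c₂, c₃) = (-4, -4, 2).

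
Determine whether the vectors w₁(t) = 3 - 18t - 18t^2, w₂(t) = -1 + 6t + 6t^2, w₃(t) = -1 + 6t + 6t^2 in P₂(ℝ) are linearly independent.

linearly dependent

Take coordinates with respect to the standard basis {1, t, t^2}.
Two of the vectors are equal, giving an immediate dependence.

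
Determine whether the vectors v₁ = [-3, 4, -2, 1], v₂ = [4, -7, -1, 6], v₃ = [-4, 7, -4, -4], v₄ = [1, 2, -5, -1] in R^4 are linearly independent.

linearly independent

The matrix [v₁|v₂|v₃|v₄] has determinant -220.
A nonzero determinant means the columns are linearly independent.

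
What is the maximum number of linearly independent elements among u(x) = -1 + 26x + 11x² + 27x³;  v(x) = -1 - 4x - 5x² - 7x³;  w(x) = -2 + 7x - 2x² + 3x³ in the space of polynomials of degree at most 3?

2

Use coordinates relative to {1, x, …, x³}.
Apply Gaussian elimination to the matrix whose rows are u, v, w.
Exactly 2 pivots survive; hence the rank is 2.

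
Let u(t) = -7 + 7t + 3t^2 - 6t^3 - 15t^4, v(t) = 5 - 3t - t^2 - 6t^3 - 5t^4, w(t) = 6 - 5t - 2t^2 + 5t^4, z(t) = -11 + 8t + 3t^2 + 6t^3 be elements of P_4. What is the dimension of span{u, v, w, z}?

2

Use coordinates relative to {1, t, …, t^4}.
Form the matrix with u, v, w, z as columns and reduce.
Reduction leaves 2 leading entries, giving rank 2.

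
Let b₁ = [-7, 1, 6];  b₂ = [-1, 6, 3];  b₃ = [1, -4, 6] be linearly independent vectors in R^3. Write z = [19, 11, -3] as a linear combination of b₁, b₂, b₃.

z = -3b₁ + 3b₂ + b₃

Since b₁, b₂, b₃ are independent, the coefficients expressing z are uniquely determined by a linear system.
Back-substitution yields (c₁, c₂, c₃) = (-3, 3, 1).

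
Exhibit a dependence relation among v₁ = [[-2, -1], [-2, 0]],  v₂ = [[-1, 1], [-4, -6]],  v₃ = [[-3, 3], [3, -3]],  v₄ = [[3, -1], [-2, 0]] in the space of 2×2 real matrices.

Write each element as a vector in ℝ⁴ using {E₁₁, E₁₂, E₂₁, E₂₂}.
Row-reduce the matrix with v₁, v₂, v₃, v₄ as columns; the null space gives the coefficients.
One solution (up to scaling) is (2, -1, 2, 3).

2v₁ - v₂ + 2v₃ + 3v₄ = 0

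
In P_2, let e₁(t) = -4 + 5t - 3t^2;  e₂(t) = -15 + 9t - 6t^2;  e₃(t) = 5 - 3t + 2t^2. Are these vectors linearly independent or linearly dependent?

Take coordinates with respect to the standard basis {1, t, t^2}.
Row-reduce the matrix whose columns are e₁, e₂, e₃.
The reduction yields 2 nonzero rows, so the rank is 2.
Since rank 2 < 3, the set is linearly dependent.
Indeed e₂ + 3e₃ = 0.

linearly dependent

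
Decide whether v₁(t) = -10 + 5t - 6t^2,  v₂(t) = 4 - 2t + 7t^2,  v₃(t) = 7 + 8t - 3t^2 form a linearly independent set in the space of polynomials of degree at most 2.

Take coordinates with respect to the standard basis {1, t, t^2}.
Row-reduce the matrix whose columns are v₁, v₂, v₃.
The reduction yields 3 nonzero rows, so the rank is 3.
Since rank = 3 (the number of vectors), the set is linearly independent.

linearly independent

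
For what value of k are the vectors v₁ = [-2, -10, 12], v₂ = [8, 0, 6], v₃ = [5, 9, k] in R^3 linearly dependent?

k = -42/5

Place the vectors as rows of a 3×3 matrix; dependence ⇔ determinant zero.
The determinant works out to 80*k + 672.
This vanishes exactly when k = -42/5.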